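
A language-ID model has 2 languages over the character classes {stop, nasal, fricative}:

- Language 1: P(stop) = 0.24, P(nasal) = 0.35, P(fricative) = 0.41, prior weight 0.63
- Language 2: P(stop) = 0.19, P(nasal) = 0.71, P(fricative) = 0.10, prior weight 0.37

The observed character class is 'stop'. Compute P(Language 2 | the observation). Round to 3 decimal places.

0.317

Apply Bayes' rule: the posterior for each component is proportional to its prior times its likelihood at x.
Component likelihoods at x = 'stop':
  p_1 = 0.24
  p_2 = 0.19
Multiply by the mixture weights:
  π_1·p_1 = 0.63 × 0.24 = 0.1512
  π_2·p_2 = 0.37 × 0.19 = 0.0703
Normaliser: 0.1512 + 0.0703 = 0.2215
P(Language 2 | 'stop') ≈ 0.317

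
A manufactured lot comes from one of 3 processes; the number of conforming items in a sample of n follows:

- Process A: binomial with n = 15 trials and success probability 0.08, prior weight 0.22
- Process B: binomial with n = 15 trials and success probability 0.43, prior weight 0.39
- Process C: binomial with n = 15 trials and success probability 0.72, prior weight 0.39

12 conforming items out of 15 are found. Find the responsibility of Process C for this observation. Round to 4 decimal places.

0.9829

Apply Bayes' rule: the posterior for each component is proportional to its prior times its likelihood at x.
Evaluate each component's likelihood at the observed value:
  p_A = C(15,12)·0.08^12·0.92^3 = 455·6.87195e-14·0.778688 = 2.43475e-11
  p_B = C(15,12)·0.43^12·0.57^3 = 455·3.99596e-05·0.185193 = 0.00336711
  p_C = C(15,12)·0.72^12·0.28^3 = 455·0.0194084·0.021952 = 0.193854
Unnormalised posteriors:
  w_A·p_A = 0.22 × 2.43475e-11 = 5.35645e-12
  w_B·p_B = 0.39 × 0.00336711 = 0.00131317
  w_C·p_C = 0.39 × 0.193854 = 0.0756032
Denominator: 5.35645e-12 + 0.00131317 + 0.0756032 = 0.0769164
P(Process C | 12 conforming items out of 15) ≈ 0.9829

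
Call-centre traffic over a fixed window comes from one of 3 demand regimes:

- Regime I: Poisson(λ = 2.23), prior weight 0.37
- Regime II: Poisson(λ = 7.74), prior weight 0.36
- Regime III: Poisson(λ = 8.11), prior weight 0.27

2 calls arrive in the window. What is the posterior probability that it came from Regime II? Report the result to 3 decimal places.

0.044

Posterior ∝ prior × likelihood, so P(k | x) ∝ w_k f_k(x); normalise over all components.
Component likelihoods at x = 2 calls:
  L_I = 0.267364
  L_II = 0.013032
  L_III = 0.00988288
Multiply by the mixture weights:
  w_I·L_I = 0.37 × 0.267364 = 0.0989247
  w_II·L_II = 0.36 × 0.013032 = 0.00469154
  w_III·L_III = 0.27 × 0.00988288 = 0.00266838
Sum: 0.0989247 + 0.00469154 + 0.00266838 = 0.106285
P(Regime II | data) = 0.00469154 / 0.106285 ≈ 0.044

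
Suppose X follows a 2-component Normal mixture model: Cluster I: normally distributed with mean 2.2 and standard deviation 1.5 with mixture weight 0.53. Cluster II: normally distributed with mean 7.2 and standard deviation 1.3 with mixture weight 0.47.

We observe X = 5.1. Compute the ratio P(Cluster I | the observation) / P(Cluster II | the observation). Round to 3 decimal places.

Since P(k|x) ∝ w_k f_k(x), the posterior odds are w_i f_i(x) / (w_j f_j(x)).
Evaluate each component's likelihood at the observed value:
  f_I = 0.0410365
  f_II = 0.0832392
0.0217494 / 0.0391224 ≈ 0.556

0.556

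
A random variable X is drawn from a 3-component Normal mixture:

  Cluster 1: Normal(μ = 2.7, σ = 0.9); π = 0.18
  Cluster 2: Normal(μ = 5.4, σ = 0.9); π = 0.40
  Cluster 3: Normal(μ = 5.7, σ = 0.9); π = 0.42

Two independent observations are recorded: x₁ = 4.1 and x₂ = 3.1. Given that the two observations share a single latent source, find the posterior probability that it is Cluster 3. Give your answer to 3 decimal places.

0.024

By Bayes' theorem, P(k | x) = π_k f_k(x) / Σ_j π_j f_j(x).
Since both observations come from the same component, the likelihood for component k is f_k(x₁)·f_k(x₂).
  p_1 = [(1/(0.9·√(2π)))·exp(−(4.1−2.7)²/(2·0.9²)) = 0.443269·exp(-1.20988) = 0.132198] × [0.401582] = 0.0530883
  p_2 = [(1/(0.9·√(2π)))·exp(−(4.1−5.4)²/(2·0.9²)) = 0.443269·exp(-1.04321) = 0.156173] × [0.0169242] = 0.00264311
  p_3 = [(1/(0.9·√(2π)))·exp(−(4.1−5.7)²/(2·0.9²)) = 0.443269·exp(-1.58025) = 0.0912799] × [0.00683009] = 0.00062345
Unnormalised posteriors:
  π_1·p_1 = 0.18 × 0.0530883 = 0.0095559
  π_2·p_2 = 0.40 × 0.00264311 = 0.00105725
  π_3·p_3 = 0.42 × 0.00062345 = 0.000261849
Denominator: 0.0095559 + 0.00105725 + 0.000261849 = 0.010875
Responsibility of Cluster 3: 0.000261849 / 0.010875 ≈ 0.024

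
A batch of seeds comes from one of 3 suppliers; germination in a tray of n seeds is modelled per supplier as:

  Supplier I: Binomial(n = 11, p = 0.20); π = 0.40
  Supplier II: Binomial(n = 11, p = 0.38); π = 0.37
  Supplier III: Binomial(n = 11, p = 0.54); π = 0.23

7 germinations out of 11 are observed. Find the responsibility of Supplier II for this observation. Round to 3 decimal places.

0.309

P(component k | x) = π_k·f_k(x) / marginal(x), where marginal(x) = Σ_j π_j·f_j(x).
Evaluate each component's likelihood at the observed value:
  L_I = C(11,7)·0.20^7·0.80^4 = 330·1.28e-05·0.4096 = 0.00173015
  L_II = C(11,7)·0.38^7·0.62^4 = 330·0.00114416·0.147763 = 0.0557912
  L_III = C(11,7)·0.54^7·0.46^4 = 330·0.0133893·0.0447746 = 0.197834
Weight by the priors:
  π_I·L_I = 0.40 × 0.00173015 = 0.00069206
  π_II·L_II = 0.37 × 0.0557912 = 0.0206428
  π_III·L_III = 0.23 × 0.197834 = 0.0455019
Normaliser: 0.00069206 + 0.0206428 + 0.0455019 = 0.0668367
Responsibility of Supplier II: 0.0206428 / 0.0668367 ≈ 0.309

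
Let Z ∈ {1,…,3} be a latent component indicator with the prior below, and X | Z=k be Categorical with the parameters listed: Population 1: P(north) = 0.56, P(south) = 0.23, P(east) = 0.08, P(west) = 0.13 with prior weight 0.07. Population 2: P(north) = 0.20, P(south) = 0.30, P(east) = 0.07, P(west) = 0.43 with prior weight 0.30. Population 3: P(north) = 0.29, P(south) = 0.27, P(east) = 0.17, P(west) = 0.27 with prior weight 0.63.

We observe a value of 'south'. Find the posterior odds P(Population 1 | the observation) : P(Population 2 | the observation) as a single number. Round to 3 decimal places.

0.179

The posterior odds equal the prior odds times the likelihood ratio: (P(Z=i)/P(Z=j))·(f_i(x)/f_j(x)).
Component likelihoods at x = 'south':
  p_1 = 0.23
  p_2 = 0.3
  p_3 = 0.27
0.0161 / 0.09 ≈ 0.179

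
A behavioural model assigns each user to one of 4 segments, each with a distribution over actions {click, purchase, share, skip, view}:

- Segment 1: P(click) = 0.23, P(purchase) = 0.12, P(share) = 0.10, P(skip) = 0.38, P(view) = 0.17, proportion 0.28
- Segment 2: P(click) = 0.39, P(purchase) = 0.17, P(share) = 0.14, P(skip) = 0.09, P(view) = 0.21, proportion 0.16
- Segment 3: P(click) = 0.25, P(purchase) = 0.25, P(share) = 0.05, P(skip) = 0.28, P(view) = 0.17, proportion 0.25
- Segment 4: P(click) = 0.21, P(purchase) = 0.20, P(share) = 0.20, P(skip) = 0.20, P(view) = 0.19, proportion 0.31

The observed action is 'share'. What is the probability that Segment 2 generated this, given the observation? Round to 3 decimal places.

Posterior ∝ prior × likelihood, so P(k | x) ∝ π_k f_k(x); normalise over all components.
Component likelihoods at x = 'share':
  f_1 = P(share | comp) = 0.10
  f_2 = P(share | comp) = 0.14
  f_3 = P(share | comp) = 0.05
  f_4 = P(share | comp) = 0.20
Unnormalised posteriors:
  π_1·f_1 = 0.28 × 0.1 = 0.028
  π_2·f_2 = 0.16 × 0.14 = 0.0224
  π_3·f_3 = 0.25 × 0.05 = 0.0125
  π_4·f_4 = 0.31 × 0.2 = 0.062
Denominator: 0.028 + 0.0224 + 0.0125 + 0.062 = 0.1249
Responsibility of Segment 2: 0.0224 / 0.1249 ≈ 0.179

0.179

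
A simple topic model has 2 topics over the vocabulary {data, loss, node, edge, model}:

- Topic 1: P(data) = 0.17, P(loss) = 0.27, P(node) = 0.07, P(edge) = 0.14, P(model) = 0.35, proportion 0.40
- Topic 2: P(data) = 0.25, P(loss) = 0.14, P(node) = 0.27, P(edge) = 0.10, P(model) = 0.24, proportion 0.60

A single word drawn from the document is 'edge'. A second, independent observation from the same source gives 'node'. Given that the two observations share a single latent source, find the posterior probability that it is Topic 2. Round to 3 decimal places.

0.805

The responsibility of component k is π_k f_k(x) divided by Σ_j π_j f_j(x).
Since both observations come from the same component, the likelihood for component k is f_k(x₁)·f_k(x₂).
  p_1 = [0.14] × [0.07] = 0.0098
  p_2 = [0.1] × [0.27] = 0.027
Weight by the priors:
  π_1·p_1 = 0.40 × 0.0098 = 0.00392
  π_2·p_2 = 0.60 × 0.027 = 0.0162
Marginal: 0.00392 + 0.0162 = 0.02012
So the posterior for Topic 2 is 0.0162 / 0.02012 ≈ 0.805.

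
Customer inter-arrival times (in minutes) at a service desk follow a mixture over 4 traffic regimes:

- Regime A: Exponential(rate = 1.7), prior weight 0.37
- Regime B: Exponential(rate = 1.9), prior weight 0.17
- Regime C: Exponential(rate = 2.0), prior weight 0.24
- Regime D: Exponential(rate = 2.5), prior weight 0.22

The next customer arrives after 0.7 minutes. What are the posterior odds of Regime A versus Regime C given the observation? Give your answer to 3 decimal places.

1.617

Since P(k|x) ∝ w_k f_k(x), the posterior odds are w_i f_i(x) / (w_j f_j(x)).
Evaluate each component's likelihood at the observed value:
  p_A = 0.517176
  p_B = 0.502507
  p_C = 0.493194
  p_D = 0.434435
0.191355 / 0.118367 ≈ 1.617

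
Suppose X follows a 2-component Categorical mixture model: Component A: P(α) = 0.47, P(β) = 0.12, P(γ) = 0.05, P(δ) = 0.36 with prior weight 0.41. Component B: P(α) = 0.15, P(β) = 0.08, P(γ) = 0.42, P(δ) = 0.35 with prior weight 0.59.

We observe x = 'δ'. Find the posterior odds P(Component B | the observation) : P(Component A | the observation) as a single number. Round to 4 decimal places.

1.3991

Only the two components matter; the odds are (π_i f_i(x)) / (π_j f_j(x)).
Categorical probabilities:
  p_A = P(δ | comp) = 0.36
  p_B = P(δ | comp) = 0.35
0.2065 / 0.1476 ≈ 1.3991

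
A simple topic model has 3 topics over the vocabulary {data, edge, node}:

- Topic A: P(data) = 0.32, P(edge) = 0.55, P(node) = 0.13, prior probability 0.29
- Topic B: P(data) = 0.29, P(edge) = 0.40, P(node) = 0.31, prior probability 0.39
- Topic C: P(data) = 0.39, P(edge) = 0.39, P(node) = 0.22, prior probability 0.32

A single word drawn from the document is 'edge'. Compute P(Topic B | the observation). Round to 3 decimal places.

Apply Bayes' rule: the posterior for each component is proportional to its prior times its likelihood at x.
Evaluate each component's likelihood at the observed value:
  f_A = P(edge | comp) = 0.55
  f_B = P(edge | comp) = 0.40
  f_C = P(edge | comp) = 0.39
Prior × likelihood for each component:
  w_A·f_A = 0.29 × 0.55 = 0.1595
  w_B·f_B = 0.39 × 0.4 = 0.156
  w_C·f_C = 0.32 × 0.39 = 0.1248
Sum: 0.1595 + 0.156 + 0.1248 = 0.4403
P(Topic B | 'edge') ≈ 0.354

0.354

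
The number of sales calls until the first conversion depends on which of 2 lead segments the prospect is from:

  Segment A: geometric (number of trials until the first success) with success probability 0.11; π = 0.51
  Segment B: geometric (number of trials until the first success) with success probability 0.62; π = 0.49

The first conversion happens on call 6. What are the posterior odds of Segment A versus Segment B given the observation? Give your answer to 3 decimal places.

13.014

Only the two components matter; the odds are (π_i f_i(x)) / (π_j f_j(x)).
Evaluate each component's likelihood at the observed value:
  L_A = 0.0614247
  L_B = 0.00491258
Posterior odds = (π_A·L_A) / (π_B·L_B) = (0.51·0.0614247) / (0.49·0.00491258) = 0.0313266 / 0.00240716 ≈ 13.014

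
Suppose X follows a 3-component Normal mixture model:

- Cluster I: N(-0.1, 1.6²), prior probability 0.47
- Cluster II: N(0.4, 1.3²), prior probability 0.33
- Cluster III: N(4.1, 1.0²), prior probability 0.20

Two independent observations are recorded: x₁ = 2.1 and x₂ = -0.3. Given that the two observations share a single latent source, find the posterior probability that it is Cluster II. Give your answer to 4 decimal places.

Apply Bayes' rule: the posterior for each component is proportional to its prior times its likelihood at x.
Since both observations come from the same component, the likelihood for component k is f_k(x₁)·f_k(x₂).
  p_I = [(1/(1.6·√(2π)))·exp(−(2.1−-0.1)²/(2·1.6²)) = 0.249339·exp(-0.94531) = 0.0968827] × [0.247399] = 0.0239686
  p_II = [(1/(1.3·√(2π)))·exp(−(2.1−0.4)²/(2·1.3²)) = 0.306879·exp(-0.85503) = 0.130506] × [0.265465] = 0.0346449
  p_III = [(1/(1.0·√(2π)))·exp(−(2.1−4.1)²/(2·1.0²)) = 0.398942·exp(-2.00000) = 0.053991] × [2.49425e-05] = 1.34667e-06
Prior × likelihood for each component:
  w_I·p_I = 0.47 × 0.0239686 = 0.0112653
  w_II·p_II = 0.33 × 0.0346449 = 0.0114328
  w_III·p_III = 0.20 × 1.34667e-06 = 2.69334e-07
Evidence: 0.0112653 + 0.0114328 + 2.69334e-07 = 0.0226983
So the posterior for Cluster II is 0.0114328 / 0.0226983 ≈ 0.5037.

0.5037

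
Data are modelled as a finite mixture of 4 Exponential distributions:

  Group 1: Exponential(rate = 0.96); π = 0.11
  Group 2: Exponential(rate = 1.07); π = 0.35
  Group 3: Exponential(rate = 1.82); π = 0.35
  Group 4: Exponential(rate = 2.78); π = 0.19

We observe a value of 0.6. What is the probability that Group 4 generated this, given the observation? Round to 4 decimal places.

Apply Bayes' rule: the posterior for each component is proportional to its prior times its likelihood at x.
Component likelihoods at x = 0.6:
  f_1 = 0.539657
  f_2 = 0.563076
  f_3 = 0.610691
  f_4 = 0.524375
Unnormalised posteriors:
  w_1·f_1 = 0.11 × 0.539657 = 0.0593622
  w_2·f_2 = 0.35 × 0.563076 = 0.197076
  w_3·f_3 = 0.35 × 0.610691 = 0.213742
  w_4·f_4 = 0.19 × 0.524375 = 0.0996312
Evidence: 0.0593622 + 0.197076 + 0.213742 + 0.0996312 = 0.569812
Responsibility of Group 4: 0.0996312 / 0.569812 ≈ 0.1748

0.1748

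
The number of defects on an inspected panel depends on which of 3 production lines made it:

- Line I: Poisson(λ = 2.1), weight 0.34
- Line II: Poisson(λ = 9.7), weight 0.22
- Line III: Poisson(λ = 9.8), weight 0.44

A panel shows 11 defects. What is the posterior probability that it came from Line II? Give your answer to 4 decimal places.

0.3305

The responsibility of component k is w_k f_k(x) divided by Σ_j w_j f_j(x).
Component likelihoods at x = 11 defects:
  L_I = e^(−2.1)·2.1^11/11! = 1.07458e-05
  L_II = e^(−9.7)·9.7^11/11! = 0.109819
  L_III = e^(−9.8)·9.8^11/11! = 0.111236
Unnormalised posteriors:
  w_I·L_I = 0.34 × 1.07458e-05 = 3.65357e-06
  w_II·L_II = 0.22 × 0.109819 = 0.0241601
  w_III·L_III = 0.44 × 0.111236 = 0.0489438
Evidence: 3.65357e-06 + 0.0241601 + 0.0489438 = 0.0731076
So the posterior for Line II is 0.0241601 / 0.0731076 ≈ 0.3305.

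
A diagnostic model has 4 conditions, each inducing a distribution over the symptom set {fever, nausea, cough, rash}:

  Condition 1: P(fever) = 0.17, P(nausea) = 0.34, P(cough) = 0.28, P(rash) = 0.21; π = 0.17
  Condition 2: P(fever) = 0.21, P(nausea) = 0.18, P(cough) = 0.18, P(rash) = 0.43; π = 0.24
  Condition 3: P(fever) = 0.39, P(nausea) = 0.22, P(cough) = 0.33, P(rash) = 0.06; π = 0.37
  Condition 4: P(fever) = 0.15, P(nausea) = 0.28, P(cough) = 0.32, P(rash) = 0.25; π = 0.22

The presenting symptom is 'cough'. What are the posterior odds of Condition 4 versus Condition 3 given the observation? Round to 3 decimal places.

0.577

The posterior odds equal the prior odds times the likelihood ratio: (π_i/π_j)·(f_i(x)/f_j(x)).
Component likelihoods at x = 'cough':
  L_1 = P(cough | comp) = 0.28
  L_2 = P(cough | comp) = 0.18
  L_3 = P(cough | comp) = 0.33
  L_4 = P(cough | comp) = 0.32
0.0704 / 0.1221 ≈ 0.577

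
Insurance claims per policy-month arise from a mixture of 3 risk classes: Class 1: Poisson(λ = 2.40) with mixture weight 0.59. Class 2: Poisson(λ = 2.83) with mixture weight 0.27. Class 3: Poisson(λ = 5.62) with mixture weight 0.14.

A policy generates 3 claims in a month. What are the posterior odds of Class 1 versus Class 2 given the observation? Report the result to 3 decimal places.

2.049

The posterior odds equal the prior odds times the likelihood ratio: (P(Z=i)/P(Z=j))·(f_i(x)/f_j(x)).
Evaluate each component's likelihood at the observed value:
  p_1 = 0.209014
  p_2 = 0.222923
  p_3 = 0.107232
Odds = (0.59/0.27) × (0.209014/0.222923) = 2.18519 × 0.937607 ≈ 2.049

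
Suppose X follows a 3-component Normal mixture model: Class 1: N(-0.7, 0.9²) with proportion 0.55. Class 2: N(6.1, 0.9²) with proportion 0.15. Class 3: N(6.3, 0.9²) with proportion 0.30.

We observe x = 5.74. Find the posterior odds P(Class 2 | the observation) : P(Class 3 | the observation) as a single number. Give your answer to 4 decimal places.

0.5601

Since P(k|x) ∝ P(Z=k) f_k(x), the posterior odds are P(Z=i) f_i(x) / (P(Z=j) f_j(x)).
Evaluate each component's likelihood at the observed value:
  p_1 = (1/(0.9·√(2π)))·exp(−(5.74−-0.7)²/(2·0.9²)) = 0.443269·exp(-25.60099) = 3.3752e-12
  p_2 = (1/(0.9·√(2π)))·exp(−(5.74−6.1)²/(2·0.9²)) = 0.443269·exp(-0.08000) = 0.409189
  p_3 = (1/(0.9·√(2π)))·exp(−(5.74−6.3)²/(2·0.9²)) = 0.443269·exp(-0.19358) = 0.365255
Odds = (0.15/0.30) × (0.409189/0.365255) = 0.5 × 1.12028 ≈ 0.5601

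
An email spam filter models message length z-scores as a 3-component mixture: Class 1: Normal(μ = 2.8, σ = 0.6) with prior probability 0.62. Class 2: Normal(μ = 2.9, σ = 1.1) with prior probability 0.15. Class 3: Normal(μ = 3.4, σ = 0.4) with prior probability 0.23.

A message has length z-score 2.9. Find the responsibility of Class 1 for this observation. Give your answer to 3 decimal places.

0.718

Posterior ∝ prior × likelihood, so P(k | x) ∝ π_k f_k(x); normalise over all components.
Normal densities:
  f_1 = (1/(0.6·√(2π)))·exp(−(2.9−2.8)²/(2·0.6²)) = 0.664904·exp(-0.01389) = 0.655733
  f_2 = (1/(1.1·√(2π)))·exp(−(2.9−2.9)²/(2·1.1²)) = 0.362675·exp(-0.00000) = 0.362675
  f_3 = (1/(0.4·√(2π)))·exp(−(2.9−3.4)²/(2·0.4²)) = 0.997356·exp(-0.78125) = 0.456623
Prior × likelihood for each component:
  π_1·f_1 = 0.62 × 0.655733 = 0.406554
  π_2·f_2 = 0.15 × 0.362675 = 0.0544012
  π_3·f_3 = 0.23 × 0.456623 = 0.105023
Marginal: 0.406554 + 0.0544012 + 0.105023 = 0.565979
So the posterior for Class 1 is 0.406554 / 0.565979 ≈ 0.718.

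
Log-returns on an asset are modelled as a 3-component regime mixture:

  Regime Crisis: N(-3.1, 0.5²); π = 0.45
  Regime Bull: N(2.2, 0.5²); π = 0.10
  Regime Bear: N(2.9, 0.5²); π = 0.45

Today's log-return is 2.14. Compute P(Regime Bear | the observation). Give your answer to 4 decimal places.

0.5881

Posterior ∝ prior × likelihood, so P(k | x) ∝ w_k f_k(x); normalise over all components.
Normal densities:
  L_Crisis = 1.12868e-24
  L_Bull = 0.79216
  L_Bear = 0.251329
Unnormalised posteriors:
  w_Crisis·L_Crisis = 0.45 × 1.12868e-24 = 5.07907e-25
  w_Bull·L_Bull = 0.10 × 0.79216 = 0.079216
  w_Bear·L_Bear = 0.45 × 0.251329 = 0.113098
Denominator: 5.07907e-25 + 0.079216 + 0.113098 = 0.192314
P(Regime Bear | the observation) = 0.113098 / 0.192314 ≈ 0.5881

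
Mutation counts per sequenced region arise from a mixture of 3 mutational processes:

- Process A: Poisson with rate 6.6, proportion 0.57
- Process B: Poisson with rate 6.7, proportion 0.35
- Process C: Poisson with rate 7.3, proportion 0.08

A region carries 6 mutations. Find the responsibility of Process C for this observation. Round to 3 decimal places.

0.074

P(component k | x) = π_k·f_k(x) / marginal(x), where marginal(x) = Σ_j π_j·f_j(x).
Component likelihoods at x = 6 mutations:
  f_A = e^(−6.6)·6.6^6/6! = 0.156166
  f_B = e^(−6.7)·6.7^6/6! = 0.154648
  f_C = e^(−7.3)·7.3^6/6! = 0.141989
Unnormalised posteriors:
  π_A·f_A = 0.57 × 0.156166 = 0.0890148
  π_B·f_B = 0.35 × 0.154648 = 0.0541267
  π_C·f_C = 0.08 × 0.141989 = 0.0113591
Marginal: 0.0890148 + 0.0541267 + 0.0113591 = 0.154501
Responsibility of Process C: 0.0113591 / 0.154501 ≈ 0.074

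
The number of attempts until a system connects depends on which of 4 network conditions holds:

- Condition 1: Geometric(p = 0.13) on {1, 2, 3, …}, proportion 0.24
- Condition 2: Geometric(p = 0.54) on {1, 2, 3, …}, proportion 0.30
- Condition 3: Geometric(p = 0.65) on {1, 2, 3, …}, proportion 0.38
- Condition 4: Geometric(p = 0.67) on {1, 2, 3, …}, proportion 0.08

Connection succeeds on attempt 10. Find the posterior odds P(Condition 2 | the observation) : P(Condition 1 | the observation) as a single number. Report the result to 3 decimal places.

The posterior odds equal the prior odds times the likelihood ratio: (w_i/w_j)·(f_i(x)/f_j(x)).
Evaluate each component's likelihood at the observed value:
  L_1 = 0.13·(1−0.13)^9 = 0.13·0.285544 = 0.0371207
  L_2 = 0.54·(1−0.54)^9 = 0.54·0.00092219 = 0.000497983
  L_3 = 0.65·(1−0.65)^9 = 0.65·7.88156e-05 = 5.12302e-05
  L_4 = 0.67·(1−0.67)^9 = 0.67·4.64115e-05 = 3.10957e-05
0.000149395 / 0.00890898 ≈ 0.017

0.017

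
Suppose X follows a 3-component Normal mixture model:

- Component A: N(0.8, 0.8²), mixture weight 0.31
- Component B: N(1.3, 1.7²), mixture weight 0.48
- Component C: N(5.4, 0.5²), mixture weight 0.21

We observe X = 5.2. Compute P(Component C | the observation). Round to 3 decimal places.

Apply Bayes' rule: the posterior for each component is proportional to its prior times its likelihood at x.
Normal densities:
  p_A = (1/(0.8·√(2π)))·exp(−(5.2−0.8)²/(2·0.8²)) = 0.498678·exp(-15.12500) = 1.34622e-07
  p_B = (1/(1.7·√(2π)))·exp(−(5.2−1.3)²/(2·1.7²)) = 0.234672·exp(-2.63149) = 0.0168896
  p_C = (1/(0.5·√(2π)))·exp(−(5.2−5.4)²/(2·0.5²)) = 0.797885·exp(-0.08000) = 0.73654
Prior × likelihood for each component:
  π_A·p_A = 0.31 × 1.34622e-07 = 4.17328e-08
  π_B·p_B = 0.48 × 0.0168896 = 0.00810703
  π_C·p_C = 0.21 × 0.73654 = 0.154673
Evidence: 4.17328e-08 + 0.00810703 + 0.154673 = 0.162781
P(Component C | data) ≈ 0.950

0.950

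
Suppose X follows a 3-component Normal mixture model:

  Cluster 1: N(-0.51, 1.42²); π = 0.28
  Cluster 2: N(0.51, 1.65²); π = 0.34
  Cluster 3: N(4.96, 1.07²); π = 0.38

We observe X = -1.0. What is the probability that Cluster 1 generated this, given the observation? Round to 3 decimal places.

0.578

Apply Bayes' rule: the posterior for each component is proportional to its prior times its likelihood at x.
Component likelihoods at x = -1.0:
  f_1 = (1/(1.42·√(2π)))·exp(−(-1.0−-0.51)²/(2·1.42²)) = 0.280945·exp(-0.05954) = 0.264707
  f_2 = (1/(1.65·√(2π)))·exp(−(-1.0−0.51)²/(2·1.65²)) = 0.241783·exp(-0.41875) = 0.159061
  f_3 = (1/(1.07·√(2π)))·exp(−(-1.0−4.96)²/(2·1.07²)) = 0.372843·exp(-15.51297) = 6.82855e-08
Weight by the priors:
  π_1·f_1 = 0.28 × 0.264707 = 0.0741179
  π_2·f_2 = 0.34 × 0.159061 = 0.0540809
  π_3·f_3 = 0.38 × 6.82855e-08 = 2.59485e-08
Evidence: 0.0741179 + 0.0540809 + 2.59485e-08 = 0.128199
So the posterior for Cluster 1 is 0.0741179 / 0.128199 ≈ 0.578.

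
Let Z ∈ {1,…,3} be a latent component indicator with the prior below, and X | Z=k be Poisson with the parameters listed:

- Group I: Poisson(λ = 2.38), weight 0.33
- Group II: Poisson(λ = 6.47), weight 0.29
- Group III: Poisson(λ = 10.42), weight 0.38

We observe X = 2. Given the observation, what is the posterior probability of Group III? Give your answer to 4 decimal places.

0.0064

The responsibility of component k is π_k f_k(x) divided by Σ_j π_j f_j(x).
Evaluate each component's likelihood at the observed value:
  f_I = e^(−2.38)·2.38^2/2! = 0.262122
  f_II = e^(−6.47)·6.47^2/2! = 0.032426
  f_III = e^(−10.42)·10.42^2/2! = 0.00161941
Weight by the priors:
  π_I·f_I = 0.33 × 0.262122 = 0.0865002
  π_II·f_II = 0.29 × 0.032426 = 0.00940354
  π_III·f_III = 0.38 × 0.00161941 = 0.000615376
Marginal: 0.0865002 + 0.00940354 + 0.000615376 = 0.0965191
P(Group III | data) ≈ 0.0064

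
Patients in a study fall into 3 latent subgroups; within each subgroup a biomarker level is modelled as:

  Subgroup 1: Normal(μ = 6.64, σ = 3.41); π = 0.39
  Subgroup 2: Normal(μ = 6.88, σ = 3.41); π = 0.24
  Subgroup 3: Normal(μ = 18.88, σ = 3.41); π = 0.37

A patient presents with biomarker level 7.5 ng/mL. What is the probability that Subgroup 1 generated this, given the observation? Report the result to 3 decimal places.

Posterior ∝ prior × likelihood, so P(k | x) ∝ w_k f_k(x); normalise over all components.
Normal densities:
  f_1 = (1/(3.41·√(2π)))·exp(−(7.5−6.64)²/(2·3.41²)) = 0.116992·exp(-0.03180) = 0.11333
  f_2 = (1/(3.41·√(2π)))·exp(−(7.5−6.88)²/(2·3.41²)) = 0.116992·exp(-0.01653) = 0.115074
  f_3 = (1/(3.41·√(2π)))·exp(−(7.5−18.88)²/(2·3.41²)) = 0.116992·exp(-5.56860) = 0.000446421
Unnormalised posteriors:
  w_1·f_1 = 0.39 × 0.11333 = 0.0441986
  w_2·f_2 = 0.24 × 0.115074 = 0.0276178
  w_3·f_3 = 0.37 × 0.000446421 = 0.000165176
Denominator: 0.0441986 + 0.0276178 + 0.000165176 = 0.0719816
P(Subgroup 1 | 7.5 ng/mL) = 0.0441986 / 0.0719816 ≈ 0.614

0.614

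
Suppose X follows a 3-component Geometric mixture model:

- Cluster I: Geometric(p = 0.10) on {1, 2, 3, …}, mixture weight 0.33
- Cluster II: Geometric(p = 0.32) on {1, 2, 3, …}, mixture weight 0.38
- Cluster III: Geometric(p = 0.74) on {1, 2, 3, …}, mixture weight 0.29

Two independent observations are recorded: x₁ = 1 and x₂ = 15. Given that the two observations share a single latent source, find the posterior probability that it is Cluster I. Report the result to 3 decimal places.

P(component k | x) = π_k·f_k(x) / marginal(x), where marginal(x) = Σ_j π_j·f_j(x).
Since both observations come from the same component, the likelihood for component k is f_k(x₁)·f_k(x₂).
  p_I = [0.1] × [0.0228768] = 0.00228768
  p_II = [0.32] × [0.00144635] = 0.000462833
  p_III = [0.74] × [4.77374e-09] = 3.53257e-09
Multiply by the mixture weights:
  π_I·p_I = 0.33 × 0.00228768 = 0.000754934
  π_II·p_II = 0.38 × 0.000462833 = 0.000175877
  π_III·p_III = 0.29 × 3.53257e-09 = 1.02444e-09
Sum: 0.000754934 + 0.000175877 + 1.02444e-09 = 0.000930812
So the posterior for Cluster I is 0.000754934 / 0.000930812 ≈ 0.811.

0.811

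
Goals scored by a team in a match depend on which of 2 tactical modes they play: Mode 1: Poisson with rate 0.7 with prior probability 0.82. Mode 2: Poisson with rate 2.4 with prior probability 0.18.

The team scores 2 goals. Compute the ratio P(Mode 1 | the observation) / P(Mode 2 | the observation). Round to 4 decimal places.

2.1214

Since P(k|x) ∝ w_k f_k(x), the posterior odds are w_i f_i(x) / (w_j f_j(x)).
Evaluate each component's likelihood at the observed value:
  p_1 = 0.121663
  p_2 = 0.261268
Posterior odds = (w_1·p_1) / (w_2·p_2) = (0.82·0.121663) / (0.18·0.261268) = 0.099764 / 0.0470282 ≈ 2.1214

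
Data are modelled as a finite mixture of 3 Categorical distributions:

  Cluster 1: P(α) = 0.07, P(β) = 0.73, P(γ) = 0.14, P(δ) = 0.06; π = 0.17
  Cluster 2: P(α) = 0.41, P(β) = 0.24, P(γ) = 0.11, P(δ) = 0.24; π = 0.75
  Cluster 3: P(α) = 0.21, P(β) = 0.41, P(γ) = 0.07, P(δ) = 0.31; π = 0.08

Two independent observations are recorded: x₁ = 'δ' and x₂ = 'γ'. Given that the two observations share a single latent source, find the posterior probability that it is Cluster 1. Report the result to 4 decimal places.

0.0622

Apply Bayes' rule: the posterior for each component is proportional to its prior times its likelihood at x.
Since both observations come from the same component, the likelihood for component k is f_k(x₁)·f_k(x₂).
  p_1 = [0.06] × [0.14] = 0.0084
  p_2 = [0.24] × [0.11] = 0.0264
  p_3 = [0.31] × [0.07] = 0.0217
Unnormalised posteriors:
  π_1·p_1 = 0.17 × 0.0084 = 0.001428
  π_2·p_2 = 0.75 × 0.0264 = 0.0198
  π_3·p_3 = 0.08 × 0.0217 = 0.001736
Evidence: 0.001428 + 0.0198 + 0.001736 = 0.022964
So the posterior for Cluster 1 is 0.001428 / 0.022964 ≈ 0.0622.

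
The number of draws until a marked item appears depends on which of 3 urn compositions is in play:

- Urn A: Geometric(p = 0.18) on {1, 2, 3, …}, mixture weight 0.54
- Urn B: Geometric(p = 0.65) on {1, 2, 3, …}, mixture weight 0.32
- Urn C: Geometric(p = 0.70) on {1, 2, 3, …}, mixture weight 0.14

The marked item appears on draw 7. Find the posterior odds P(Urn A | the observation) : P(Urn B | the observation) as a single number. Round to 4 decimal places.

Posterior odds = (π_i f_i(x)) / (π_j f_j(x)); the normalising sum cancels.
Geometric probabilities:
  L_A = 0.0547212
  L_B = 0.00119487
  L_C = 0.0005103
Posterior odds = (π_A·L_A) / (π_B·L_B) = (0.54·0.0547212) / (0.32·0.00119487) = 0.0295494 / 0.000382359 ≈ 77.2819

77.2819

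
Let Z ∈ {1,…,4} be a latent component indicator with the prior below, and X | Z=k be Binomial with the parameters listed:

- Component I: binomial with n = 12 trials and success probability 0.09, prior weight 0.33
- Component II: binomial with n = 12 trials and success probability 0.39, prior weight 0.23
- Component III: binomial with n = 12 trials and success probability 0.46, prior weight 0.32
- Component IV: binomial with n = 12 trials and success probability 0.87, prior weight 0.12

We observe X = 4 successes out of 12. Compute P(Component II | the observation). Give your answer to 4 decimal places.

0.4727

Apply Bayes' rule: the posterior for each component is proportional to its prior times its likelihood at x.
Component likelihoods at x = 4 successes out of 12:
  p_I = C(12,4)·0.09^4·0.91^8 = 495·6.561e-05·0.470253 = 0.0152724
  p_II = C(12,4)·0.39^4·0.61^8 = 495·0.0231344·0.0191707 = 0.219534
  p_III = C(12,4)·0.46^4·0.54^8 = 495·0.0447746·0.0072302 = 0.160246
  p_IV = C(12,4)·0.87^4·0.13^8 = 495·0.572898·8.15731e-08 = 2.31328e-05
Unnormalised posteriors:
  π_I·p_I = 0.33 × 0.0152724 = 0.00503988
  π_II·p_II = 0.23 × 0.219534 = 0.0504929
  π_III·p_III = 0.32 × 0.160246 = 0.0512786
  π_IV·p_IV = 0.12 × 2.31328e-05 = 2.77594e-06
Evidence: 0.00503988 + 0.0504929 + 0.0512786 + 2.77594e-06 = 0.106814
P(Component II | 4 successes out of 12) = 0.0504929 / 0.106814 ≈ 0.4727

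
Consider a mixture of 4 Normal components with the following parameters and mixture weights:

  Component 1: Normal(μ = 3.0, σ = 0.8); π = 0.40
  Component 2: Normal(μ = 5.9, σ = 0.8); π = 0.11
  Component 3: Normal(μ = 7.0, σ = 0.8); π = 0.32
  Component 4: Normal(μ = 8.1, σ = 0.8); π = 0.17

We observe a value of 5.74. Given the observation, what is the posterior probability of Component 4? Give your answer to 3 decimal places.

0.011

P(component k | x) = π_k·f_k(x) / marginal(x), where marginal(x) = Σ_j π_j·f_j(x).
Evaluate each component's likelihood at the observed value:
  f_1 = (1/(0.8·√(2π)))·exp(−(5.74−3.0)²/(2·0.8²)) = 0.498678·exp(-5.86531) = 0.00141432
  f_2 = (1/(0.8·√(2π)))·exp(−(5.74−5.9)²/(2·0.8²)) = 0.498678·exp(-0.02000) = 0.488803
  f_3 = (1/(0.8·√(2π)))·exp(−(5.74−7.0)²/(2·0.8²)) = 0.498678·exp(-1.24031) = 0.144264
  f_4 = (1/(0.8·√(2π)))·exp(−(5.74−8.1)²/(2·0.8²)) = 0.498678·exp(-4.35125) = 0.0064283
Weight by the priors:
  π_1·f_1 = 0.40 × 0.00141432 = 0.000565727
  π_2·f_2 = 0.11 × 0.488803 = 0.0537684
  π_3·f_3 = 0.32 × 0.144264 = 0.0461646
  π_4·f_4 = 0.17 × 0.0064283 = 0.00109281
Denominator: 0.000565727 + 0.0537684 + 0.0461646 + 0.00109281 = 0.101592
So the posterior for Component 4 is 0.00109281 / 0.101592 ≈ 0.011.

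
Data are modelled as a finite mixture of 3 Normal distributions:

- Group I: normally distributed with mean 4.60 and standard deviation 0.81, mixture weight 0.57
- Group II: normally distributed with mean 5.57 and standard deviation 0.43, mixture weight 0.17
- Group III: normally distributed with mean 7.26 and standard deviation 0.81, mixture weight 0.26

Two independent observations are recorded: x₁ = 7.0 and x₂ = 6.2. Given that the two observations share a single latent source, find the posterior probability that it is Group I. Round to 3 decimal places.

0.009

Posterior ∝ prior × likelihood, so P(k | x) ∝ P(Z=k) f_k(x); normalise over all components.
Since both observations come from the same component, the likelihood for component k is f_k(x₁)·f_k(x₂).
  p_I = [(1/(0.81·√(2π)))·exp(−(7.0−4.60)²/(2·0.81²)) = 0.492521·exp(-4.38957) = 0.00611022] × [0.0700084] = 0.000427767
  p_II = [(1/(0.43·√(2π)))·exp(−(7.0−5.57)²/(2·0.43²)) = 0.927773·exp(-5.52975) = 0.00368047] × [0.317191] = 0.00116741
  p_III = [(1/(0.81·√(2π)))·exp(−(7.0−7.26)²/(2·0.81²)) = 0.492521·exp(-0.05152) = 0.467791] × [0.209195] = 0.0978594
Unnormalised posteriors:
  P(Z=I)·p_I = 0.57 × 0.000427767 = 0.000243827
  P(Z=II)·p_II = 0.17 × 0.00116741 = 0.00019846
  P(Z=III)·p_III = 0.26 × 0.0978594 = 0.0254434
Normaliser: 0.000243827 + 0.00019846 + 0.0254434 = 0.0258857
Responsibility of Group I: 0.000243827 / 0.0258857 ≈ 0.009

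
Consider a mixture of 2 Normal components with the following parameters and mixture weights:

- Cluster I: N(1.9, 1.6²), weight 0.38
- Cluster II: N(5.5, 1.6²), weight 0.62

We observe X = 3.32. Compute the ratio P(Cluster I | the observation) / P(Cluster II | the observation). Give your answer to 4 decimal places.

1.0458

Only the two components matter; the odds are (w_i f_i(x)) / (w_j f_j(x)).
Component likelihoods at x = 3.32:
  p_I = (1/(1.6·√(2π)))·exp(−(3.32−1.9)²/(2·1.6²)) = 0.249339·exp(-0.39383) = 0.168172
  p_II = (1/(1.6·√(2π)))·exp(−(3.32−5.5)²/(2·1.6²)) = 0.249339·exp(-0.92820) = 0.0985545
Posterior odds = (w_I·p_I) / (w_II·p_II) = (0.38·0.168172) / (0.62·0.0985545) = 0.0639052 / 0.0611038 ≈ 1.0458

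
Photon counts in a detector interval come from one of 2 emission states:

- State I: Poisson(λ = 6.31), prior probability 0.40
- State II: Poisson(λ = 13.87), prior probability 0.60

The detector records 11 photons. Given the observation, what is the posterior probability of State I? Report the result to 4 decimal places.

Posterior ∝ prior × likelihood, so P(k | x) ∝ π_k f_k(x); normalise over all components.
Evaluate each component's likelihood at the observed value:
  L_I = 0.0287587
  L_II = 0.0867004
Unnormalised posteriors:
  π_I·L_I = 0.40 × 0.0287587 = 0.0115035
  π_II·L_II = 0.60 × 0.0867004 = 0.0520202
Evidence: 0.0115035 + 0.0520202 = 0.0635237
So the posterior for State I is 0.0115035 / 0.0635237 ≈ 0.1811.

0.1811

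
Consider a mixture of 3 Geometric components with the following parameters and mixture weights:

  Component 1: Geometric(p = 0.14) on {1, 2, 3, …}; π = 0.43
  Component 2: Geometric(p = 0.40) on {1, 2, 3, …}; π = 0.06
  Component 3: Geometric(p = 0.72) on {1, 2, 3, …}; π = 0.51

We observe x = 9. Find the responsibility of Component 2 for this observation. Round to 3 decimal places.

0.022

By Bayes' theorem, P(k | x) = P(Z=k) f_k(x) / Σ_j P(Z=j) f_j(x).
Component likelihoods at x = 9:
  p_1 = 0.14·(1−0.14)^8 = 0.14·0.299218 = 0.0418905
  p_2 = 0.40·(1−0.40)^8 = 0.40·0.0167962 = 0.00671846
  p_3 = 0.72·(1−0.72)^8 = 0.72·3.77802e-05 = 2.72017e-05
Prior × likelihood for each component:
  P(Z=1)·p_1 = 0.43 × 0.0418905 = 0.0180129
  P(Z=2)·p_2 = 0.06 × 0.00671846 = 0.000403108
  P(Z=3)·p_3 = 0.51 × 2.72017e-05 = 1.38729e-05
Evidence: 0.0180129 + 0.000403108 + 1.38729e-05 = 0.0184299
So the posterior for Component 2 is 0.000403108 / 0.0184299 ≈ 0.022.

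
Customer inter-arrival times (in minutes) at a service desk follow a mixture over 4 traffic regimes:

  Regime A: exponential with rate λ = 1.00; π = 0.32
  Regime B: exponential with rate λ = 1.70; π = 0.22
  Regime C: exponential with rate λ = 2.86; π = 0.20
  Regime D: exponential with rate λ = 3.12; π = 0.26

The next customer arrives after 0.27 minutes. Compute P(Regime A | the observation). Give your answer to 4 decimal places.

0.2232

The responsibility of component k is P(Z=k) f_k(x) divided by Σ_j P(Z=j) f_j(x).
Component likelihoods at x = 0.27 minutes:
  L_A = 0.763379
  L_B = 1.07426
  L_C = 1.32131
  L_D = 1.34371
Weight by the priors:
  P(Z=A)·L_A = 0.32 × 0.763379 = 0.244281
  P(Z=B)·L_B = 0.22 × 1.07426 = 0.236336
  P(Z=C)·L_C = 0.20 × 1.32131 = 0.264261
  P(Z=D)·L_D = 0.26 × 1.34371 = 0.349364
Evidence: 0.244281 + 0.236336 + 0.264261 + 0.349364 = 1.09424
So the posterior for Regime A is 0.244281 / 1.09424 ≈ 0.2232.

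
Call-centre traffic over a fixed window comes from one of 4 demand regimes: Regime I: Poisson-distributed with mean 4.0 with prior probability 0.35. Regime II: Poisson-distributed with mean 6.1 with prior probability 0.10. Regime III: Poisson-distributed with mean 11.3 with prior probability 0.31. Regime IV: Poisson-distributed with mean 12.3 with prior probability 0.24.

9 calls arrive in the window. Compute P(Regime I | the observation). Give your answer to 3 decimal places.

0.073

By Bayes' theorem, P(k | x) = w_k f_k(x) / Σ_j w_j f_j(x).
Component likelihoods at x = 9 calls:
  f_I = 0.0132312
  f_II = 0.0722785
  f_III = 0.102427
  f_IV = 0.0808278
Prior × likelihood for each component:
  w_I·f_I = 0.35 × 0.0132312 = 0.00463092
  w_II·f_II = 0.10 × 0.0722785 = 0.00722785
  w_III·f_III = 0.31 × 0.102427 = 0.0317524
  w_IV·f_IV = 0.24 × 0.0808278 = 0.0193987
Marginal: 0.00463092 + 0.00722785 + 0.0317524 + 0.0193987 = 0.0630099
Responsibility of Regime I: 0.00463092 / 0.0630099 ≈ 0.073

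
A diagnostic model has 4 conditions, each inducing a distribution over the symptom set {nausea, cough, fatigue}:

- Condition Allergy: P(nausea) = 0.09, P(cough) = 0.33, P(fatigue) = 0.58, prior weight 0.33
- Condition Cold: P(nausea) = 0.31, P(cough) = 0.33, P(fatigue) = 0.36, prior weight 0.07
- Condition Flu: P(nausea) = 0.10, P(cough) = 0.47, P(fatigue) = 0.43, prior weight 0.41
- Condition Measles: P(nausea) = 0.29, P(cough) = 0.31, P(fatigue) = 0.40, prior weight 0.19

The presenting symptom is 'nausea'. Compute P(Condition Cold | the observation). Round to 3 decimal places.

P(component k | x) = P(Z=k)·f_k(x) / marginal(x), where marginal(x) = Σ_j P(Z=j)·f_j(x).
Evaluate each component's likelihood at the observed value:
  f_Allergy = 0.09
  f_Cold = 0.31
  f_Flu = 0.1
  f_Measles = 0.29
Weight by the priors:
  P(Z=Allergy)·f_Allergy = 0.33 × 0.09 = 0.0297
  P(Z=Cold)·f_Cold = 0.07 × 0.31 = 0.0217
  P(Z=Flu)·f_Flu = 0.41 × 0.1 = 0.041
  P(Z=Measles)·f_Measles = 0.19 × 0.29 = 0.0551
Evidence: 0.0297 + 0.0217 + 0.041 + 0.0551 = 0.1475
P(Condition Cold | the observation) ≈ 0.147

0.147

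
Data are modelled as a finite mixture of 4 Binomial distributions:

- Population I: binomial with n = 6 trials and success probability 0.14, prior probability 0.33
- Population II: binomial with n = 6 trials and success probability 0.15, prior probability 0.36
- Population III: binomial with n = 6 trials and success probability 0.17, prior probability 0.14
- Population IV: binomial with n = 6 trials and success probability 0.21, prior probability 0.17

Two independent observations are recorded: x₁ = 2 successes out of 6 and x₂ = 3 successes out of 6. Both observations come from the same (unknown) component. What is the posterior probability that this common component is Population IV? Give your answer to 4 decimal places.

P(component k | x) = w_k·f_k(x) / marginal(x), where marginal(x) = Σ_j w_j·f_j(x).
Since both observations come from the same component, the likelihood for component k is f_k(x₁)·f_k(x₂).
  f_I = [0.16082] × [0.0349068] = 0.00561372
  f_II = [0.176177] × [0.0414534] = 0.00730315
  f_III = [0.205732] × [0.0561838] = 0.0115588
  f_IV = [0.257655] × [0.0913207] = 0.0235292
Prior × likelihood for each component:
  w_I·f_I = 0.33 × 0.00561372 = 0.00185253
  w_II·f_II = 0.36 × 0.00730315 = 0.00262913
  w_III·f_III = 0.14 × 0.0115588 = 0.00161823
  w_IV·f_IV = 0.17 × 0.0235292 = 0.00399997
Denominator: 0.00185253 + 0.00262913 + 0.00161823 + 0.00399997 = 0.0100999
So the posterior for Population IV is 0.00399997 / 0.0100999 ≈ 0.3960.

0.3960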